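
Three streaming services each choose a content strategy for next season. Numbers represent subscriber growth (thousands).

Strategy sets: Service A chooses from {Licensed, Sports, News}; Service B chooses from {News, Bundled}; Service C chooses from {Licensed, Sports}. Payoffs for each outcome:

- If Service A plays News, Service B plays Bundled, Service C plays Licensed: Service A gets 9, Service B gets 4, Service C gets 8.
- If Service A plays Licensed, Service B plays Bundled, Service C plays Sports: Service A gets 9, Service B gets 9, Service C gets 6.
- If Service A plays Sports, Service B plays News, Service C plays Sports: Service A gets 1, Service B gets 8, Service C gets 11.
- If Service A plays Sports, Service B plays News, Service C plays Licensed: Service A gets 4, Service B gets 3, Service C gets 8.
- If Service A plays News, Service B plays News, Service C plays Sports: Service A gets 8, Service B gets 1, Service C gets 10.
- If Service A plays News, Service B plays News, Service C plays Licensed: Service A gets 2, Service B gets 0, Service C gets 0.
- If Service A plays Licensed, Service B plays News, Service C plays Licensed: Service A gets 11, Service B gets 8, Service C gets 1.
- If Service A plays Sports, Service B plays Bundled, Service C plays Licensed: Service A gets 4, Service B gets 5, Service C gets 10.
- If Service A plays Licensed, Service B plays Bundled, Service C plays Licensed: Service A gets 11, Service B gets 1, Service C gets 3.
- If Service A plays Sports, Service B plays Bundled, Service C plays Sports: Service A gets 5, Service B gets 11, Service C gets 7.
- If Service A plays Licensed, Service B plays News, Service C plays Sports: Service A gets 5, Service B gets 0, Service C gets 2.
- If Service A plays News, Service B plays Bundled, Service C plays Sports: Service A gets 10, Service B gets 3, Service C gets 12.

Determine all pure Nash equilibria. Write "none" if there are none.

(News, Bundled, Sports)

Service A against (News, Licensed): payoffs 11, 4, 2 → best response Licensed.
Service A against (News, Sports): payoffs 5, 1, 8 → best response News.
Service A against (Bundled, Licensed): payoffs 11, 4, 9 → best response Licensed.
Service A against (Bundled, Sports): payoffs 9, 5, 10 → best response News.
Service B against (Licensed, Licensed): payoffs 8, 1 → best response News.
Service B against (Licensed, Sports): payoffs 0, 9 → best response Bundled.
Service B against (Sports, Licensed): payoffs 3, 5 → best response Bundled.
Service B against (Sports, Sports): payoffs 8, 11 → best response Bundled.
Service B against (News, Licensed): payoffs 0, 4 → best response Bundled.
Service B against (News, Sports): payoffs 1, 3 → best response Bundled.
Service C against (Licensed, News): payoffs 1, 2 → best response Sports.
Service C against (Licensed, Bundled): payoffs 3, 6 → best response Sports.
Service C against (Sports, News): payoffs 8, 11 → best response Sports.
Service C against (Sports, Bundled): payoffs 10, 7 → best response Licensed.
Service C against (News, News): payoffs 0, 10 → best response Sports.
Service C against (News, Bundled): payoffs 8, 12 → best response Sports.
Mutual best responses: (News, Bundled, Sports).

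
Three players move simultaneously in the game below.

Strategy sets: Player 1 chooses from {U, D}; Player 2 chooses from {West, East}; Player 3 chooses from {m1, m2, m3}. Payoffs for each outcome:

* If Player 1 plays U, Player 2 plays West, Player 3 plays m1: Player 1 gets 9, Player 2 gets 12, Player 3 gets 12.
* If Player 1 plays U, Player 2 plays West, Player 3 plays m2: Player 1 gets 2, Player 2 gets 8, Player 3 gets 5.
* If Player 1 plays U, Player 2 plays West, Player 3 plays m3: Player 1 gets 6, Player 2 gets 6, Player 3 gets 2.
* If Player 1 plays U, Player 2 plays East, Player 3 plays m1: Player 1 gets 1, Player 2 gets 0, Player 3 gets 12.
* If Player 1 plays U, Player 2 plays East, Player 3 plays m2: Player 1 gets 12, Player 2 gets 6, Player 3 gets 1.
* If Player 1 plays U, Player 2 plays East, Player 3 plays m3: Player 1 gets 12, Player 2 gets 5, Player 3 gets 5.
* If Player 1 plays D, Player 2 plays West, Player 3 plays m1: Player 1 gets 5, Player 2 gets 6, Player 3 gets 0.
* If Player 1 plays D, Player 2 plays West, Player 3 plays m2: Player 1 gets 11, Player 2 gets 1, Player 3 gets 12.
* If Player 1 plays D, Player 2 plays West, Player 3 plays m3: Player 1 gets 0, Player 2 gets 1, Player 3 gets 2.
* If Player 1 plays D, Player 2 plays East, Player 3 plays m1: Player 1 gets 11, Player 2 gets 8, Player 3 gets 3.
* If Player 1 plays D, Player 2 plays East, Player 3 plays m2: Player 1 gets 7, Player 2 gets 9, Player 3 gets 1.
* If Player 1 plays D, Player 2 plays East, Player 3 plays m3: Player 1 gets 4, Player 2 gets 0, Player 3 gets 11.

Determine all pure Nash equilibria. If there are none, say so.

Player 1 against (West, m1): payoffs 9, 5 → best response U.
Player 1 against (West, m2): payoffs 2, 11 → best response D.
Player 1 against (West, m3): payoffs 6, 0 → best response U.
Player 1 against (East, m1): payoffs 1, 11 → best response D.
Player 1 against (East, m2): payoffs 12, 7 → best response U.
Player 1 against (East, m3): payoffs 12, 4 → best response U.
Player 2 against (U, m1): payoffs 12, 0 → best response West.
Player 2 against (U, m2): payoffs 8, 6 → best response West.
Player 2 against (U, m3): payoffs 6, 5 → best response West.
Player 2 against (D, m1): payoffs 6, 8 → best response East.
Player 2 against (D, m2): payoffs 1, 9 → best response East.
Player 2 against (D, m3): payoffs 1, 0 → best response West.
Player 3 against (U, West): payoffs 12, 5, 2 → best response m1.
Player 3 against (U, East): payoffs 12, 1, 5 → best response m1.
Player 3 against (D, West): payoffs 0, 12, 2 → best response m2.
Player 3 against (D, East): payoffs 3, 1, 11 → best response m3.
Mutual best responses: (U, West, m1).

(U, West, m1)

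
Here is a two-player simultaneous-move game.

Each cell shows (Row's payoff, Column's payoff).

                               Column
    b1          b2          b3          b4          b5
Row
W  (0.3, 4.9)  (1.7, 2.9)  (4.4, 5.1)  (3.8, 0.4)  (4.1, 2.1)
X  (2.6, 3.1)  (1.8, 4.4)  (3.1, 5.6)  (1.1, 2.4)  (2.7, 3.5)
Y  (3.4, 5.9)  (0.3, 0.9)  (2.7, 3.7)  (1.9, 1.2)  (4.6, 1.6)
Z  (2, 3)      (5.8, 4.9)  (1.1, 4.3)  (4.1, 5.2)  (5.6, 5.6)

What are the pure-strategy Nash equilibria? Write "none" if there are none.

Row against b1: payoffs 0.3, 2.6, 3.4, 2 → best response Y.
Row against b2: payoffs 1.7, 1.8, 0.3, 5.8 → best response Z.
Row against b3: payoffs 4.4, 3.1, 2.7, 1.1 → best response W.
Row against b4: payoffs 3.8, 1.1, 1.9, 4.1 → best response Z.
Row against b5: payoffs 4.1, 2.7, 4.6, 5.6 → best response Z.
Column against W: payoffs 4.9, 2.9, 5.1, 0.4, 2.1 → best response b3.
Column against X: payoffs 3.1, 4.4, 5.6, 2.4, 3.5 → best response b3.
Column against Y: payoffs 5.9, 0.9, 3.7, 1.2, 1.6 → best response b1.
Column against Z: payoffs 3, 4.9, 4.3, 5.2, 5.6 → best response b5.
Mutual best responses: (W, b3); (Y, b1); (Z, b5).

(W, b3) and (Y, b1) and (Z, b5)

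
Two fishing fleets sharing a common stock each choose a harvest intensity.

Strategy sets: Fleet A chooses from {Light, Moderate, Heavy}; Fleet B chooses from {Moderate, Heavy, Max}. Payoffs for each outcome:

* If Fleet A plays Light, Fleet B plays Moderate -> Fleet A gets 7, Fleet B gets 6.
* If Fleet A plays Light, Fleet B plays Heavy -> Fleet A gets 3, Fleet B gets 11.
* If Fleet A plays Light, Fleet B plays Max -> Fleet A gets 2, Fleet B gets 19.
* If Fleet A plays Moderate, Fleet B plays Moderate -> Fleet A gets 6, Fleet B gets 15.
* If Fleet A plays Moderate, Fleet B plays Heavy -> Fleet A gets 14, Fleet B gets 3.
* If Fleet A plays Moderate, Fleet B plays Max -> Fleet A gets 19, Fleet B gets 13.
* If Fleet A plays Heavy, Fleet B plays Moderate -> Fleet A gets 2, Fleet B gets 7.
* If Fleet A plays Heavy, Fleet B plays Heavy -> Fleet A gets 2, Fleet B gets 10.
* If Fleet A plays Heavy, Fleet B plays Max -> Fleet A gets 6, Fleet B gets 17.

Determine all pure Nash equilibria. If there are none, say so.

Fleet A against Moderate: payoffs 7, 6, 2 → best response Light.
Fleet A against Heavy: payoffs 3, 14, 2 → best response Moderate.
Fleet A against Max: payoffs 2, 19, 6 → best response Moderate.
Fleet B against Light: payoffs 6, 11, 19 → best response Max.
Fleet B against Moderate: payoffs 15, 3, 13 → best response Moderate.
Fleet B against Heavy: payoffs 7, 10, 17 → best response Max.
No profile is a mutual best response for all players.

No pure-strategy Nash equilibrium.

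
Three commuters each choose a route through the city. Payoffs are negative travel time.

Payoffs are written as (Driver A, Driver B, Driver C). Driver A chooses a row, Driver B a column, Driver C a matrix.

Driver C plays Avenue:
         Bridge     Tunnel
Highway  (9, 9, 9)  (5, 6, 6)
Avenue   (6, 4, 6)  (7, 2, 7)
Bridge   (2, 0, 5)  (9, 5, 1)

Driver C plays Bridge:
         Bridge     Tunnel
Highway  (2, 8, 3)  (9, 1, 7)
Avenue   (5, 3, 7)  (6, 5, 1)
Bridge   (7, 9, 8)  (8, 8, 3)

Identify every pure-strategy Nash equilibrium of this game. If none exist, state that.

(Highway, Bridge, Avenue), (Bridge, Bridge, Bridge)

(Highway, Bridge, Avenue): Driver A gets 9, best alternative 6; Driver B gets 9, best alternative 6; Driver C gets 9, best alternative 3. No profitable deviation — NE.
(Highway, Bridge, Bridge): Driver A can switch to Avenue (2 → 5). Not NE.
(Highway, Tunnel, Avenue): Driver A can switch to Avenue (5 → 7). Not NE.
(Highway, Tunnel, Bridge): Driver B can switch to Bridge (1 → 8). Not NE.
(Avenue, Bridge, Avenue): Driver A can switch to Highway (6 → 9). Not NE.
(Avenue, Bridge, Bridge): Driver A can switch to Bridge (5 → 7). Not NE.
(Avenue, Tunnel, Avenue): Driver A can switch to Bridge (7 → 9). Not NE.
(Avenue, Tunnel, Bridge): Driver A can switch to Highway (6 → 9). Not NE.
(Bridge, Bridge, Avenue): Driver A can switch to Highway (2 → 9). Not NE.
(Bridge, Bridge, Bridge): Driver A gets 7, best alternative 5; Driver B gets 9, best alternative 8; Driver C gets 8, best alternative 5. No profitable deviation — NE.
(Bridge, Tunnel, Avenue): Driver C can switch to Bridge (1 → 3). Not NE.
(Bridge, Tunnel, Bridge): Driver A can switch to Highway (8 → 9). Not NE.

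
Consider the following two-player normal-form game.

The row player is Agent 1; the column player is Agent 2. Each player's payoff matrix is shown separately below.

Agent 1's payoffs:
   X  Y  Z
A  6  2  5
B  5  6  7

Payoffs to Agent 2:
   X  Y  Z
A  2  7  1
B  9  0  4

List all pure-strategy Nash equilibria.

This game has no pure Nash equilibrium.

Agent 1 against X: payoffs 6, 5 → best response A.
Agent 1 against Y: payoffs 2, 6 → best response B.
Agent 1 against Z: payoffs 5, 7 → best response B.
Agent 2 against A: payoffs 2, 7, 1 → best response Y.
Agent 2 against B: payoffs 9, 0, 4 → best response X.
No profile is a mutual best response for all players.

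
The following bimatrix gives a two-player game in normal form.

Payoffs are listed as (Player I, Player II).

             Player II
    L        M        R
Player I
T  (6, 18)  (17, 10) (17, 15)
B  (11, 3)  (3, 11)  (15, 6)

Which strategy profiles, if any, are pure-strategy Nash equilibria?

Player I against L: payoffs 6, 11 → best response B.
Player I against M: payoffs 17, 3 → best response T.
Player I against R: payoffs 17, 15 → best response T.
Player II against T: payoffs 18, 10, 15 → best response L.
Player II against B: payoffs 3, 11, 6 → best response M.
No profile is a mutual best response for all players.

There is no pure-strategy Nash equilibrium.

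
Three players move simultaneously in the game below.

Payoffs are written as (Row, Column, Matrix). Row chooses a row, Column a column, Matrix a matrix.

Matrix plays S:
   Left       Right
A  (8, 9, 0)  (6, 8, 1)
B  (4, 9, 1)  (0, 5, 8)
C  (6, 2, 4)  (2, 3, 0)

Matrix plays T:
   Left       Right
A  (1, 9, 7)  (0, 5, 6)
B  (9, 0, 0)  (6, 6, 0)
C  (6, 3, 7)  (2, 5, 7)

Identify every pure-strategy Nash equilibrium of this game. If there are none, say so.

Check each profile: it is a Nash equilibrium iff no player can strictly gain by switching unilaterally.
(A, Left, S): Matrix can switch to T (0 → 7). Not NE.
(A, Left, T): Row can switch to B (1 → 9). Not NE.
(A, Right, S): Column can switch to Left (8 → 9). Not NE.
(A, Right, T): Row can switch to B (0 → 6). Not NE.
(B, Left, S): Row can switch to A (4 → 8). Not NE.
(B, Left, T): Column can switch to Right (0 → 6). Not NE.
(B, Right, S): Row can switch to A (0 → 6). Not NE.
(B, Right, T): Matrix can switch to S (0 → 8). Not NE.
(C, Left, S): Row can switch to A (6 → 8). Not NE.
(C, Left, T): Row can switch to B (6 → 9). Not NE.
(The remaining 2 profiles each have a profitable deviation by the same check.)

No pure-strategy Nash equilibrium.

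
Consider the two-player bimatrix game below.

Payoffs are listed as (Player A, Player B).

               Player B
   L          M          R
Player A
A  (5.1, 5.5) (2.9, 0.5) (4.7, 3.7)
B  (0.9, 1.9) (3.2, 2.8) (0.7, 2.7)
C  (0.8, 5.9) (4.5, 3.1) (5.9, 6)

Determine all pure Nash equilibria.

(A, L): Player A gets 5.1, best alternative 0.9; Player B gets 5.5, best alternative 3.7. No profitable deviation — NE.
(A, M): Player A can switch to B (2.9 → 3.2). Not NE.
(A, R): Player A can switch to C (4.7 → 5.9). Not NE.
(B, L): Player A can switch to A (0.9 → 5.1). Not NE.
(B, M): Player A can switch to C (3.2 → 4.5). Not NE.
(B, R): Player A can switch to A (0.7 → 4.7). Not NE.
(C, L): Player A can switch to A (0.8 → 5.1). Not NE.
(C, M): Player B can switch to L (3.1 → 5.9). Not NE.
(C, R): Player A gets 5.9, best alternative 4.7; Player B gets 6, best alternative 5.9. No profitable deviation — NE.

(A, L); (C, R)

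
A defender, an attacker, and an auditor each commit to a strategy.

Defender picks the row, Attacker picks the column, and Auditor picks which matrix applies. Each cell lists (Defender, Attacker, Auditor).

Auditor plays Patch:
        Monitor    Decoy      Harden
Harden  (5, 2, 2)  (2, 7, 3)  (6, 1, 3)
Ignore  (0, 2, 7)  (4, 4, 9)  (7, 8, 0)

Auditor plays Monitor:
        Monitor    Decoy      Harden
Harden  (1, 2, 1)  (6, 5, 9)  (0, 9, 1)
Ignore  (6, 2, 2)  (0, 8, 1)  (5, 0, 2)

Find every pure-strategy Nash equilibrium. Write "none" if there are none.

Check each profile: it is a Nash equilibrium iff no player can strictly gain by switching unilaterally.
(Harden, Monitor, Patch): Attacker can switch to Decoy (2 → 7). Not NE.
(Harden, Monitor, Monitor): Defender can switch to Ignore (1 → 6). Not NE.
(Harden, Decoy, Patch): Defender can switch to Ignore (2 → 4). Not NE.
(Harden, Decoy, Monitor): Attacker can switch to Harden (5 → 9). Not NE.
(Harden, Harden, Patch): Defender can switch to Ignore (6 → 7). Not NE.
(Harden, Harden, Monitor): Defender can switch to Ignore (0 → 5). Not NE.
(The remaining 6 profiles each have a profitable deviation by the same check.)

This game has no pure Nash equilibrium.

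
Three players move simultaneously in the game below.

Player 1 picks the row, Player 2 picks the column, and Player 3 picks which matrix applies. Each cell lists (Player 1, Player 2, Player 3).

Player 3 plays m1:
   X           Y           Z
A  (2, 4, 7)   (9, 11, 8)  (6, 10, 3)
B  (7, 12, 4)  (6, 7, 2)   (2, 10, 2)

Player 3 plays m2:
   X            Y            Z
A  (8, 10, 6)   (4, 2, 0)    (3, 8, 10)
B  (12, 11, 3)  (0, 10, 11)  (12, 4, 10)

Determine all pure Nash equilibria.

(A, X, m1): Player 1 can switch to B (2 → 7). Not NE.
(A, X, m2): Player 1 can switch to B (8 → 12). Not NE.
(A, Y, m1): Player 1 gets 9, best alternative 6; Player 2 gets 11, best alternative 10; Player 3 gets 8, best alternative 0. No profitable deviation — NE.
(A, Y, m2): Player 2 can switch to X (2 → 10). Not NE.
(A, Z, m1): Player 2 can switch to Y (10 → 11). Not NE.
(A, Z, m2): Player 1 can switch to B (3 → 12). Not NE.
(B, X, m1): Player 1 gets 7, best alternative 2; Player 2 gets 12, best alternative 10; Player 3 gets 4, best alternative 3. No profitable deviation — NE.
(B, X, m2): Player 3 can switch to m1 (3 → 4). Not NE.
(The remaining 4 profiles each have a profitable deviation by the same check.)

The pure Nash equilibria are (A, Y, m1), (B, X, m1).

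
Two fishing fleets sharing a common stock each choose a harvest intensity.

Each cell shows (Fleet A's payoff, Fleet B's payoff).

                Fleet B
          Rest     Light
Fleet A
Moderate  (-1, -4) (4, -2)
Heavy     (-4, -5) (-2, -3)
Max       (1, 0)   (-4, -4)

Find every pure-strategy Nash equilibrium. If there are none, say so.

(Moderate, Light); (Max, Rest)

Fleet A against Rest: payoffs -1, -4, 1 → best response Max.
Fleet A against Light: payoffs 4, -2, -4 → best response Moderate.
Fleet B against Moderate: payoffs -4, -2 → best response Light.
Fleet B against Heavy: payoffs -5, -3 → best response Light.
Fleet B against Max: payoffs 0, -4 → best response Rest.
Mutual best responses: (Moderate, Light); (Max, Rest).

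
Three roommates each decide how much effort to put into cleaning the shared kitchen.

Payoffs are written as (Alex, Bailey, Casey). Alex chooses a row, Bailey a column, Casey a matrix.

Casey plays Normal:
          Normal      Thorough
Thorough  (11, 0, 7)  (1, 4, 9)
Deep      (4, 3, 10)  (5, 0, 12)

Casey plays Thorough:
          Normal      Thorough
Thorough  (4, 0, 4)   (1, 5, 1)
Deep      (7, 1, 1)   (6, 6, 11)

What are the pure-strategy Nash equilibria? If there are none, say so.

none

(Thorough, Normal, Normal): Bailey can switch to Thorough (0 → 4). Not NE.
(Thorough, Normal, Thorough): Alex can switch to Deep (4 → 7). Not NE.
(Thorough, Thorough, Normal): Alex can switch to Deep (1 → 5). Not NE.
(Thorough, Thorough, Thorough): Alex can switch to Deep (1 → 6). Not NE.
(Deep, Normal, Normal): Alex can switch to Thorough (4 → 11). Not NE.
(Deep, Normal, Thorough): Bailey can switch to Thorough (1 → 6). Not NE.
(Deep, Thorough, Normal): Bailey can switch to Normal (0 → 3). Not NE.
(Deep, Thorough, Thorough): Casey can switch to Normal (11 → 12). Not NE.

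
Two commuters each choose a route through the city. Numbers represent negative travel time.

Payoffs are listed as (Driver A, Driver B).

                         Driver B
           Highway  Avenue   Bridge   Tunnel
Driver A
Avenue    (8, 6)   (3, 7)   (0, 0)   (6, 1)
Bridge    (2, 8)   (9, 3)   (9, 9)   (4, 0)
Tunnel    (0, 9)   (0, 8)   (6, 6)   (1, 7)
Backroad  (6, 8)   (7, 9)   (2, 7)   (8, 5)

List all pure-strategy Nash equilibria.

Driver A against Highway: payoffs 8, 2, 0, 6 → best response Avenue.
Driver A against Avenue: payoffs 3, 9, 0, 7 → best response Bridge.
Driver A against Bridge: payoffs 0, 9, 6, 2 → best response Bridge.
Driver A against Tunnel: payoffs 6, 4, 1, 8 → best response Backroad.
Driver B against Avenue: payoffs 6, 7, 0, 1 → best response Avenue.
Driver B against Bridge: payoffs 8, 3, 9, 0 → best response Bridge.
Driver B against Tunnel: payoffs 9, 8, 6, 7 → best response Highway.
Driver B against Backroad: payoffs 8, 9, 7, 5 → best response Avenue.
Mutual best responses: (Bridge, Bridge).

The unique pure-strategy Nash equilibrium is (Bridge, Bridge).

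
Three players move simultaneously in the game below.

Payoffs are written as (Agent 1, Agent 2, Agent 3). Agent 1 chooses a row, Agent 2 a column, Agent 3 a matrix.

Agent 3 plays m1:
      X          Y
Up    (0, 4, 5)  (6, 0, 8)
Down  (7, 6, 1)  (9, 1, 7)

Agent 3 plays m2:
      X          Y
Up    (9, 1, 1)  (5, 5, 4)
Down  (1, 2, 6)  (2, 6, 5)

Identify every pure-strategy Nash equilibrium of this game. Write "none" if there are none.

Mark each player's best response to every combination of opponents' strategies; a profile where every player is best-responding is a pure Nash equilibrium.
Agent 1 against (X, m1): payoffs 0, 7 → best response Down.
Agent 1 against (X, m2): payoffs 9, 1 → best response Up.
Agent 1 against (Y, m1): payoffs 6, 9 → best response Down.
Agent 1 against (Y, m2): payoffs 5, 2 → best response Up.
Agent 2 against (Up, m1): payoffs 4, 0 → best response X.
Agent 2 against (Up, m2): payoffs 1, 5 → best response Y.
Agent 2 against (Down, m1): payoffs 6, 1 → best response X.
Agent 2 against (Down, m2): payoffs 2, 6 → best response Y.
Agent 3 against (Up, X): payoffs 5, 1 → best response m1.
Agent 3 against (Up, Y): payoffs 8, 4 → best response m1.
Agent 3 against (Down, X): payoffs 1, 6 → best response m2.
Agent 3 against (Down, Y): payoffs 7, 5 → best response m1.
No profile is a mutual best response for all players.

This game has no pure Nash equilibrium.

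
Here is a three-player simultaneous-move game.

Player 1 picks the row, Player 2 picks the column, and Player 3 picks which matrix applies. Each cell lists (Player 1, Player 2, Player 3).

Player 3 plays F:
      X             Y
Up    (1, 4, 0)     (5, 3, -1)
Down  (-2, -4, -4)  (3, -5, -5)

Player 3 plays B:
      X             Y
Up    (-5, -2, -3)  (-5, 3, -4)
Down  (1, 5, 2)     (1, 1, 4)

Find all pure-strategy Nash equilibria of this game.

Player 1 against (X, F): payoffs 1, -2 → best response Up.
Player 1 against (X, B): payoffs -5, 1 → best response Down.
Player 1 against (Y, F): payoffs 5, 3 → best response Up.
Player 1 against (Y, B): payoffs -5, 1 → best response Down.
Player 2 against (Up, F): payoffs 4, 3 → best response X.
Player 2 against (Up, B): payoffs -2, 3 → best response Y.
Player 2 against (Down, F): payoffs -4, -5 → best response X.
Player 2 against (Down, B): payoffs 5, 1 → best response X.
Player 3 against (Up, X): payoffs 0, -3 → best response F.
Player 3 against (Up, Y): payoffs -1, -4 → best response F.
Player 3 against (Down, X): payoffs -4, 2 → best response B.
Player 3 against (Down, Y): payoffs -5, 4 → best response B.
Mutual best responses: (Up, X, F); (Down, X, B).

(Up, X, F); (Down, X, B)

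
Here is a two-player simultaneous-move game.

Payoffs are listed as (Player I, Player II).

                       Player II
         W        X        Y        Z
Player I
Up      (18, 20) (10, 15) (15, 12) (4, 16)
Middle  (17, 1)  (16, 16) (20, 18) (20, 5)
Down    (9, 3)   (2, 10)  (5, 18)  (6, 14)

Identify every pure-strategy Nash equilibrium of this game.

Mark each player's best response to every combination of opponents' strategies; a profile where every player is best-responding is a pure Nash equilibrium.
Player I against W: payoffs 18, 17, 9 → best response Up.
Player I against X: payoffs 10, 16, 2 → best response Middle.
Player I against Y: payoffs 15, 20, 5 → best response Middle.
Player I against Z: payoffs 4, 20, 6 → best response Middle.
Player II against Up: payoffs 20, 15, 12, 16 → best response W.
Player II against Middle: payoffs 1, 16, 18, 5 → best response Y.
Player II against Down: payoffs 3, 10, 18, 14 → best response Y.
Mutual best responses: (Up, W); (Middle, Y).

(Up, W) and (Middle, Y)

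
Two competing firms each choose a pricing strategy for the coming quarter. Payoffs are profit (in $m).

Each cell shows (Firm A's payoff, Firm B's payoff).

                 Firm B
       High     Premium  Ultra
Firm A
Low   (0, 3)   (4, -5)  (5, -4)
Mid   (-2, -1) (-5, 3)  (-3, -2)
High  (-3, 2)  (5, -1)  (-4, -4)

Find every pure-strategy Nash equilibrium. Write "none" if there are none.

Firm A against High: payoffs 0, -2, -3 → best response Low.
Firm A against Premium: payoffs 4, -5, 5 → best response High.
Firm A against Ultra: payoffs 5, -3, -4 → best response Low.
Firm B against Low: payoffs 3, -5, -4 → best response High.
Firm B against Mid: payoffs -1, 3, -2 → best response Premium.
Firm B against High: payoffs 2, -1, -4 → best response High.
Mutual best responses: (Low, High).

(Low, High)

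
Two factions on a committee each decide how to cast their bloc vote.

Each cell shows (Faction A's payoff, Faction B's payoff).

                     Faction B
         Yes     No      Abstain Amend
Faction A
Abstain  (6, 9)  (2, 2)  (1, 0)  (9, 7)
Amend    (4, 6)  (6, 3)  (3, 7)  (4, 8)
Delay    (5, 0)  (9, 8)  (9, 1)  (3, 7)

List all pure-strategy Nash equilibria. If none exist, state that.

Faction A against Yes: payoffs 6, 4, 5 → best response Abstain.
Faction A against No: payoffs 2, 6, 9 → best response Delay.
Faction A against Abstain: payoffs 1, 3, 9 → best response Delay.
Faction A against Amend: payoffs 9, 4, 3 → best response Abstain.
Faction B against Abstain: payoffs 9, 2, 0, 7 → best response Yes.
Faction B against Amend: payoffs 6, 3, 7, 8 → best response Amend.
Faction B against Delay: payoffs 0, 8, 1, 7 → best response No.
Mutual best responses: (Abstain, Yes); (Delay, No).

The pure Nash equilibria are (Abstain, Yes); (Delay, No).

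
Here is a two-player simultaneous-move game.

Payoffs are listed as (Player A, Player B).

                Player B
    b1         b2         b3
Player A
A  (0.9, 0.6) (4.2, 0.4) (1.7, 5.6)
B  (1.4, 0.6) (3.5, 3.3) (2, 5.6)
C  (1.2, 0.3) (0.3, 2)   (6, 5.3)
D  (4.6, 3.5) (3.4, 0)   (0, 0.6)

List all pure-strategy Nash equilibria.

(A, b1): Player A can switch to B (0.9 → 1.4). Not NE.
(A, b2): Player B can switch to b1 (0.4 → 0.6). Not NE.
(A, b3): Player A can switch to B (1.7 → 2). Not NE.
(B, b1): Player A can switch to D (1.4 → 4.6). Not NE.
(B, b2): Player A can switch to A (3.5 → 4.2). Not NE.
(B, b3): Player A can switch to C (2 → 6). Not NE.
(C, b3): Player A gets 6, best alternative 2; Player B gets 5.3, best alternative 2. No profitable deviation — NE.
(D, b1): Player A gets 4.6, best alternative 1.4; Player B gets 3.5, best alternative 0.6. No profitable deviation — NE.
(The remaining 4 profiles each have a profitable deviation by the same check.)

(C, b3); (D, b1)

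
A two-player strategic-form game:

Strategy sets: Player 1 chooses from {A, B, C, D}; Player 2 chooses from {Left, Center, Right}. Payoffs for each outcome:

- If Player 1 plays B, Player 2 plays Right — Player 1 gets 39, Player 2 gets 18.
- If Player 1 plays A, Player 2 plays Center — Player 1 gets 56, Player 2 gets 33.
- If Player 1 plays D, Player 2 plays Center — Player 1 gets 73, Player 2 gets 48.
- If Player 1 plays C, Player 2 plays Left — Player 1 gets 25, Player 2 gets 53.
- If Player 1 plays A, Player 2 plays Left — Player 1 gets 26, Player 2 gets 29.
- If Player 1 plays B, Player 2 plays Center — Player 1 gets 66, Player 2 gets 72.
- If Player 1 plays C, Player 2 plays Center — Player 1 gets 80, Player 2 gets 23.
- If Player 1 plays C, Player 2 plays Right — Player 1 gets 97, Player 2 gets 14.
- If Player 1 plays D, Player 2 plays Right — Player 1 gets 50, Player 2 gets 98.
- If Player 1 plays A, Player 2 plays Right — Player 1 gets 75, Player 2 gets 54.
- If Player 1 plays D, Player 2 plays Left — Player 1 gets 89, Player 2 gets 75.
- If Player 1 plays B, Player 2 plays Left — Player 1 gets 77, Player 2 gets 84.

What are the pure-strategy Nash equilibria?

none

(A, Left): Player 1 can switch to B (26 → 77). Not NE.
(A, Center): Player 1 can switch to B (56 → 66). Not NE.
(A, Right): Player 1 can switch to C (75 → 97). Not NE.
(B, Left): Player 1 can switch to D (77 → 89). Not NE.
(B, Center): Player 1 can switch to C (66 → 80). Not NE.
(B, Right): Player 1 can switch to A (39 → 75). Not NE.
(The remaining 6 profiles each have a profitable deviation by the same check.)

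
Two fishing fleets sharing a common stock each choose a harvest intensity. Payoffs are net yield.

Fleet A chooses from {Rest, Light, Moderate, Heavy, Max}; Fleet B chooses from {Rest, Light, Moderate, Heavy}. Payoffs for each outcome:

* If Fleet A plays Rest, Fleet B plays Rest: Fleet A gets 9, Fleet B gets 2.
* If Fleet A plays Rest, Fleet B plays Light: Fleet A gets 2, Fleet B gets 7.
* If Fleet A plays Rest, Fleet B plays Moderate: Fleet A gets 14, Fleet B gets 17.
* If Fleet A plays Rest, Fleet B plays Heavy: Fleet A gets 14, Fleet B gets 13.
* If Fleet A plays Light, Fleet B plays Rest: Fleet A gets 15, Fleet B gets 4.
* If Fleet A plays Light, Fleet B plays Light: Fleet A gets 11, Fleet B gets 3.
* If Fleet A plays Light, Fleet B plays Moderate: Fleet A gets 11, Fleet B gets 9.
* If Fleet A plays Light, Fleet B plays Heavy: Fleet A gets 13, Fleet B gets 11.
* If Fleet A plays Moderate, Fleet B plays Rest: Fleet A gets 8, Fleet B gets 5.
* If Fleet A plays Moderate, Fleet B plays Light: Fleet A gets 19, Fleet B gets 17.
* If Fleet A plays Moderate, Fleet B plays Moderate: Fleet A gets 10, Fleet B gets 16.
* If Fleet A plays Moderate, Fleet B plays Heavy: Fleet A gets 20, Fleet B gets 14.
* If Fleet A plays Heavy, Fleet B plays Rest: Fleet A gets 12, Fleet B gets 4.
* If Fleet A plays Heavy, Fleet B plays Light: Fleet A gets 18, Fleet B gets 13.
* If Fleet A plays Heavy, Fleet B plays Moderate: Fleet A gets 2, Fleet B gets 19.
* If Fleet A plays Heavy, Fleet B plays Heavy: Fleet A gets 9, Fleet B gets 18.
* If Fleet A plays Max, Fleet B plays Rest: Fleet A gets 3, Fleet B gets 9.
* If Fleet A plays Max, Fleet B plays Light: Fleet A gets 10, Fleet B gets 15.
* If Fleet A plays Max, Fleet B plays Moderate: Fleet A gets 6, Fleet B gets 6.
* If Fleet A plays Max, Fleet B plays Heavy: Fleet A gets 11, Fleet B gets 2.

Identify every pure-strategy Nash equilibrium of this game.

(Rest, Moderate) and (Moderate, Light)

(Rest, Rest): Fleet A can switch to Light (9 → 15). Not NE.
(Rest, Light): Fleet A can switch to Light (2 → 11). Not NE.
(Rest, Moderate): Fleet A gets 14, best alternative 11; Fleet B gets 17, best alternative 13. No profitable deviation — NE.
(Rest, Heavy): Fleet A can switch to Moderate (14 → 20). Not NE.
(Light, Rest): Fleet B can switch to Moderate (4 → 9). Not NE.
(Light, Light): Fleet A can switch to Moderate (11 → 19). Not NE.
(Light, Moderate): Fleet A can switch to Rest (11 → 14). Not NE.
(Moderate, Light): Fleet A gets 19, best alternative 18; Fleet B gets 17, best alternative 16. No profitable deviation — NE.
(The remaining 12 profiles each have a profitable deviation by the same check.)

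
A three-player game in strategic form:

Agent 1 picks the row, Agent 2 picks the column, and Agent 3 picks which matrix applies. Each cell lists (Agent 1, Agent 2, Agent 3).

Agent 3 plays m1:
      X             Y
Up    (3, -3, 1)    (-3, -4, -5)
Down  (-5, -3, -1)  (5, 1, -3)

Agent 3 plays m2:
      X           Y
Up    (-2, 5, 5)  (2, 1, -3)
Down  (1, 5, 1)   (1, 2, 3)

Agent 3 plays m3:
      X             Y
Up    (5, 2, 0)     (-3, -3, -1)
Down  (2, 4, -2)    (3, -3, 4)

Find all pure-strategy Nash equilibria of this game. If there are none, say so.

(Down, X, m2)

Agent 1 against (X, m1): payoffs 3, -5 → best response Up.
Agent 1 against (X, m2): payoffs -2, 1 → best response Down.
Agent 1 against (X, m3): payoffs 5, 2 → best response Up.
Agent 1 against (Y, m1): payoffs -3, 5 → best response Down.
Agent 1 against (Y, m2): payoffs 2, 1 → best response Up.
Agent 1 against (Y, m3): payoffs -3, 3 → best response Down.
Agent 2 against (Up, m1): payoffs -3, -4 → best response X.
Agent 2 against (Up, m2): payoffs 5, 1 → best response X.
Agent 2 against (Up, m3): payoffs 2, -3 → best response X.
Agent 2 against (Down, m1): payoffs -3, 1 → best response Y.
Agent 2 against (Down, m2): payoffs 5, 2 → best response X.
Agent 2 against (Down, m3): payoffs 4, -3 → best response X.
Agent 3 against (Up, X): payoffs 1, 5, 0 → best response m2.
Agent 3 against (Up, Y): payoffs -5, -3, -1 → best response m3.
Agent 3 against (Down, X): payoffs -1, 1, -2 → best response m2.
Agent 3 against (Down, Y): payoffs -3, 3, 4 → best response m3.
Mutual best responses: (Down, X, m2).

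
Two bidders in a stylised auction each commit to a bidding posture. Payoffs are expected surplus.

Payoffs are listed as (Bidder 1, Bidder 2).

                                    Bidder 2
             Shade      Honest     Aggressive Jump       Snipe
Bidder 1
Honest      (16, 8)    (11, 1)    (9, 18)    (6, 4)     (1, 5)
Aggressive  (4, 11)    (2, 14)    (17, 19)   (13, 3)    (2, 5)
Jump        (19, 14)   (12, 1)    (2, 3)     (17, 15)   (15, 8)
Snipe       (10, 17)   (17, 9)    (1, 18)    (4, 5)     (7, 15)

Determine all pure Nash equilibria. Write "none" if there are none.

The pure Nash equilibria are (Aggressive, Aggressive) and (Jump, Jump).

Bidder 1 against Shade: payoffs 16, 4, 19, 10 → best response Jump.
Bidder 1 against Honest: payoffs 11, 2, 12, 17 → best response Snipe.
Bidder 1 against Aggressive: payoffs 9, 17, 2, 1 → best response Aggressive.
Bidder 1 against Jump: payoffs 6, 13, 17, 4 → best response Jump.
Bidder 1 against Snipe: payoffs 1, 2, 15, 7 → best response Jump.
Bidder 2 against Honest: payoffs 8, 1, 18, 4, 5 → best response Aggressive.
Bidder 2 against Aggressive: payoffs 11, 14, 19, 3, 5 → best response Aggressive.
Bidder 2 against Jump: payoffs 14, 1, 3, 15, 8 → best response Jump.
Bidder 2 against Snipe: payoffs 17, 9, 18, 5, 15 → best response Aggressive.
Mutual best responses: (Aggressive, Aggressive); (Jump, Jump).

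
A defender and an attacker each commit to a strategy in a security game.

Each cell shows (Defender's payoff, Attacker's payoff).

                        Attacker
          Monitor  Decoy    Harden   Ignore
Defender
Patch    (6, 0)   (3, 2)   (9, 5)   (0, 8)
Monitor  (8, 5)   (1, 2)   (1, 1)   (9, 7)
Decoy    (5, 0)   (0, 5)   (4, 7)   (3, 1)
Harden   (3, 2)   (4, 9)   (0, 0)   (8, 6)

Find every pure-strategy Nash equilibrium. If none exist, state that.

(Patch, Monitor): Defender can switch to Monitor (6 → 8). Not NE.
(Patch, Decoy): Defender can switch to Harden (3 → 4). Not NE.
(Patch, Harden): Attacker can switch to Ignore (5 → 8). Not NE.
(Patch, Ignore): Defender can switch to Monitor (0 → 9). Not NE.
(Monitor, Monitor): Attacker can switch to Ignore (5 → 7). Not NE.
(Monitor, Decoy): Defender can switch to Patch (1 → 3). Not NE.
(Monitor, Harden): Defender can switch to Patch (1 → 9). Not NE.
(Monitor, Ignore): Defender gets 9, best alternative 8; Attacker gets 7, best alternative 5. No profitable deviation — NE.
(Decoy, Monitor): Defender can switch to Patch (5 → 6). Not NE.
(Harden, Decoy): Defender gets 4, best alternative 3; Attacker gets 9, best alternative 6. No profitable deviation — NE.
(The remaining 6 profiles each have a profitable deviation by the same check.)

The pure Nash equilibria are (Monitor, Ignore), (Harden, Decoy).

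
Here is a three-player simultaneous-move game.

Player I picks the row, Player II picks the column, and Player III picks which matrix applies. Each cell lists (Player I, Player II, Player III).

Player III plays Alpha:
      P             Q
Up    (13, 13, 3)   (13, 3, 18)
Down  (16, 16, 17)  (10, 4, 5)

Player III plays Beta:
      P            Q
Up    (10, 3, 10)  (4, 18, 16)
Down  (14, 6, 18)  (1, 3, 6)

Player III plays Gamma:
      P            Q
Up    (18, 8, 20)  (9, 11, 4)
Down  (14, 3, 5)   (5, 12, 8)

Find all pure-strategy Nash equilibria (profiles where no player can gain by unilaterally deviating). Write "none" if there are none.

For each player, find the best response to each opponent profile; mutual best responses are the pure NE.
Player I against (P, Alpha): payoffs 13, 16 → best response Down.
Player I against (P, Beta): payoffs 10, 14 → best response Down.
Player I against (P, Gamma): payoffs 18, 14 → best response Up.
Player I against (Q, Alpha): payoffs 13, 10 → best response Up.
Player I against (Q, Beta): payoffs 4, 1 → best response Up.
Player I against (Q, Gamma): payoffs 9, 5 → best response Up.
Player II against (Up, Alpha): payoffs 13, 3 → best response P.
Player II against (Up, Beta): payoffs 3, 18 → best response Q.
Player II against (Up, Gamma): payoffs 8, 11 → best response Q.
Player II against (Down, Alpha): payoffs 16, 4 → best response P.
Player II against (Down, Beta): payoffs 6, 3 → best response P.
Player II against (Down, Gamma): payoffs 3, 12 → best response Q.
Player III against (Up, P): payoffs 3, 10, 20 → best response Gamma.
Player III against (Up, Q): payoffs 18, 16, 4 → best response Alpha.
Player III against (Down, P): payoffs 17, 18, 5 → best response Beta.
Player III against (Down, Q): payoffs 5, 6, 8 → best response Gamma.
Mutual best responses: (Down, P, Beta).

(Down, P, Beta)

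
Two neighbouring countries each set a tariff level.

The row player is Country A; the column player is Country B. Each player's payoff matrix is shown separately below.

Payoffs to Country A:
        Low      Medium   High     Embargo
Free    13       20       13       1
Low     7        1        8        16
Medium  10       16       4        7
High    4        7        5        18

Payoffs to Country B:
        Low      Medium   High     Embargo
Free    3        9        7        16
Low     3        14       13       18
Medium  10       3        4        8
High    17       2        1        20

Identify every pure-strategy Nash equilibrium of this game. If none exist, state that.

Pure NE: (High, Embargo)

For each player, find the best response to each opponent profile; mutual best responses are the pure NE.
Country A against Low: payoffs 13, 7, 10, 4 → best response Free.
Country A against Medium: payoffs 20, 1, 16, 7 → best response Free.
Country A against High: payoffs 13, 8, 4, 5 → best response Free.
Country A against Embargo: payoffs 1, 16, 7, 18 → best response High.
Country B against Free: payoffs 3, 9, 7, 16 → best response Embargo.
Country B against Low: payoffs 3, 14, 13, 18 → best response Embargo.
Country B against Medium: payoffs 10, 3, 4, 8 → best response Low.
Country B against High: payoffs 17, 2, 1, 20 → best response Embargo.
Mutual best responses: (High, Embargo).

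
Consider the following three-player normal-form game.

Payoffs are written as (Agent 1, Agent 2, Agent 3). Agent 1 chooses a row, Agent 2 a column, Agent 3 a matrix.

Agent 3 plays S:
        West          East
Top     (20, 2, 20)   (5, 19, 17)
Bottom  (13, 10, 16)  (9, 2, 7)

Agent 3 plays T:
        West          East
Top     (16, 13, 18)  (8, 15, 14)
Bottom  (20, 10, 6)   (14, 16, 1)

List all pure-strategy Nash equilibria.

This game has no pure Nash equilibrium.

Agent 1 against (West, S): payoffs 20, 13 → best response Top.
Agent 1 against (West, T): payoffs 16, 20 → best response Bottom.
Agent 1 against (East, S): payoffs 5, 9 → best response Bottom.
Agent 1 against (East, T): payoffs 8, 14 → best response Bottom.
Agent 2 against (Top, S): payoffs 2, 19 → best response East.
Agent 2 against (Top, T): payoffs 13, 15 → best response East.
Agent 2 against (Bottom, S): payoffs 10, 2 → best response West.
Agent 2 against (Bottom, T): payoffs 10, 16 → best response East.
Agent 3 against (Top, West): payoffs 20, 18 → best response S.
Agent 3 against (Top, East): payoffs 17, 14 → best response S.
Agent 3 against (Bottom, West): payoffs 16, 6 → best response S.
Agent 3 against (Bottom, East): payoffs 7, 1 → best response S.
No profile is a mutual best response for all players.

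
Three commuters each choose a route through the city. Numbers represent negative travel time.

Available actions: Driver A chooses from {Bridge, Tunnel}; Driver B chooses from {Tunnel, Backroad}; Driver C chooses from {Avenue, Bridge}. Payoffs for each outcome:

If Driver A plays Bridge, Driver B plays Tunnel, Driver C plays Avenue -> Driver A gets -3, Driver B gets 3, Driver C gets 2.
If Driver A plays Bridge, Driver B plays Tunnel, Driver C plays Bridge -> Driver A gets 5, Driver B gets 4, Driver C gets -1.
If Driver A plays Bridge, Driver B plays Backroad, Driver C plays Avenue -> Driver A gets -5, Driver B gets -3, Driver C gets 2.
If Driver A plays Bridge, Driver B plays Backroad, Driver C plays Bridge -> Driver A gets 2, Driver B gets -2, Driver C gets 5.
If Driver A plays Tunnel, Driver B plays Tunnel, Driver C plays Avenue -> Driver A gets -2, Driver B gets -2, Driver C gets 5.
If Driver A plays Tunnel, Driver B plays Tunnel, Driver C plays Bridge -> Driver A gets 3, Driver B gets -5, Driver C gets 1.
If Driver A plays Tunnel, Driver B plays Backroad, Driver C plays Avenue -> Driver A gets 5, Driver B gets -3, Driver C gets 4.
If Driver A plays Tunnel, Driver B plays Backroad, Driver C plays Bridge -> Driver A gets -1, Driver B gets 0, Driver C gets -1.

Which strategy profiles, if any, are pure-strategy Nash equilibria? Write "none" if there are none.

The unique pure-strategy Nash equilibrium is (Tunnel, Tunnel, Avenue).

Driver A against (Tunnel, Avenue): payoffs -3, -2 → best response Tunnel.
Driver A against (Tunnel, Bridge): payoffs 5, 3 → best response Bridge.
Driver A against (Backroad, Avenue): payoffs -5, 5 → best response Tunnel.
Driver A against (Backroad, Bridge): payoffs 2, -1 → best response Bridge.
Driver B against (Bridge, Avenue): payoffs 3, -3 → best response Tunnel.
Driver B against (Bridge, Bridge): payoffs 4, -2 → best response Tunnel.
Driver B against (Tunnel, Avenue): payoffs -2, -3 → best response Tunnel.
Driver B against (Tunnel, Bridge): payoffs -5, 0 → best response Backroad.
Driver C against (Bridge, Tunnel): payoffs 2, -1 → best response Avenue.
Driver C against (Bridge, Backroad): payoffs 2, 5 → best response Bridge.
Driver C against (Tunnel, Tunnel): payoffs 5, 1 → best response Avenue.
Driver C against (Tunnel, Backroad): payoffs 4, -1 → best response Avenue.
Mutual best responses: (Tunnel, Tunnel, Avenue).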